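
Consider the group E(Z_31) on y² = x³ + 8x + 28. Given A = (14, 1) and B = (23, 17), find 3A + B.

First 3A:
Repeated addition: build up to 3A.
2A: tangent at (14, 1): λ = (3·14² + 8)/(2·1) ≡ 7/2. 2⁻¹ ≡ 16 (mod 31), so λ ≡ 7·16 ≡ 19.
  x = λ² - 14 - 14 = 361 - 28 ≡ 23; y = λ·(14 - 23) - 1 ≡ 14. → (23, 14)
3A: (23, 14) + (14, 1). λ = (1 - 14)/(14 - 23) ≡ 18/22 mod 31. 22⁻¹ ≡ 24 (mod 31), so λ ≡ 29.
  x = λ² - 23 - 14 = 841 - 37 ≡ 29; y = λ·(23 - 29) - 14 ≡ 29. → (29, 29)
3A = (29, 29).
Finally 3A + B:
(29, 29) + (23, 17). λ = (17 - 29)/(23 - 29) ≡ 19/25 mod 31. 25⁻¹ ≡ 5 (mod 31) since 25·5 = 125 ≡ 1, so λ ≡ 2.
  x = λ² - 29 - 23 = 4 - 52 ≡ 14; y = λ·(29 - 14) - 29 ≡ 1. → (14, 1)

(14, 1)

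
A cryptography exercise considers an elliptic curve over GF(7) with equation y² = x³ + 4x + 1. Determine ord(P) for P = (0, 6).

2P: tangent at (0, 6): λ = (3·0² + 4)/(2·6) ≡ 4/5. 5⁻¹ ≡ 3 (mod 7), so λ ≡ 4·3 ≡ 5.
  x = λ² - 0 - 0 = 25 - 0 ≡ 4; y = λ·(0 - 4) - 6 ≡ 2. → (4, 2)
3P: (4, 2) + (0, 6). λ = (6 - 2)/(0 - 4) ≡ 4/3 mod 7. 3⁻¹ ≡ 5 (mod 7), so λ ≡ 6.
  x = λ² - 4 - 0 = 36 - 4 ≡ 4; y = λ·(4 - 4) - 2 ≡ 5. → (4, 5)
4P: (4, 5) + (0, 6). λ = (6 - 5)/(0 - 4) ≡ 1/3 mod 7. 3⁻¹ ≡ 5 (mod 7), so λ ≡ 5.
  x = λ² - 4 - 0 = 25 - 4 ≡ 0; y = λ·(4 - 0) - 5 ≡ 1. → (0, 1)
5P: (0, 1) + (0, 6): same x and y₁ ≡ -y₂, so the sum is 𝒪.
5P = 𝒪, so the order is 5.

5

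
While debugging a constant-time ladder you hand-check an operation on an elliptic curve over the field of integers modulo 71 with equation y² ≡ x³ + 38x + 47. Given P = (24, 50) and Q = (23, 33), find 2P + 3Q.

(68, 30)

First 2P:
Repeated addition: build up to 2P.
2P: tangent at (24, 50): λ = (3·24² + 38)/(2·50) ≡ 62/29. 29⁻¹ ≡ 49 (mod 71) since 29·49 = 1421 ≡ 1, so λ ≡ 62·49 ≡ 56.
  x = λ² - 24 - 24 = 3136 - 48 ≡ 35; y = λ·(24 - 35) - 50 ≡ 44. → (35, 44)
2P = (35, 44).
Next 3Q:
Repeated addition: build up to 3Q.
2Q: tangent at (23, 33): λ = (3·23² + 38)/(2·33) ≡ 63/66. 66⁻¹ ≡ 14 (mod 71), so λ ≡ 63·14 ≡ 30.
  x = λ² - 23 - 23 = 900 - 46 ≡ 2; y = λ·(23 - 2) - 33 ≡ 29. → (2, 29)
3Q: (2, 29) + (23, 33). λ = (33 - 29)/(23 - 2) ≡ 4/21 mod 71. 21⁻¹ ≡ 44 (mod 71), so λ ≡ 34.
  x = λ² - 2 - 23 = 1156 - 25 ≡ 66; y = λ·(2 - 66) - 29 ≡ 67. → (66, 67)
3Q = (66, 67).
Finally 2P + 3Q:
(35, 44) + (66, 67). λ = (67 - 44)/(66 - 35) ≡ 23/31 mod 71. 31⁻¹ ≡ 55 (mod 71), so λ ≡ 58.
  x = λ² - 35 - 66 = 3364 - 101 ≡ 68; y = λ·(35 - 68) - 44 ≡ 30. → (68, 30)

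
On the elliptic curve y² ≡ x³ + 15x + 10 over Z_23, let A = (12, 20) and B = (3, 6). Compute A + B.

(9, 0)

(12, 20) + (3, 6). λ = (6 - 20)/(3 - 12) ≡ 9/14 mod 23. 14⁻¹ ≡ 5 (mod 23), so λ ≡ 22.
  x = λ² - 12 - 3 = 484 - 15 ≡ 9; y = λ·(12 - 9) - 20 ≡ 0. → (9, 0)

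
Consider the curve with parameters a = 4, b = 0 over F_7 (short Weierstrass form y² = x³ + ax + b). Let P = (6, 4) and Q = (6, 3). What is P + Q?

O

The two points share x = 6 and their y-coordinates satisfy 4 + 3 ≡ 0 (mod 7), so they are inverses. Their sum is 𝒪.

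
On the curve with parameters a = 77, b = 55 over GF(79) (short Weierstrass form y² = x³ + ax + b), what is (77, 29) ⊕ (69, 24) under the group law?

(77, 29) + (69, 24). λ = (24 - 29)/(69 - 77) ≡ 74/71 mod 79. 71⁻¹ ≡ 69 (mod 79) since 71·69 = 4899 ≡ 1, so λ ≡ 50.
  x = λ² - 77 - 69 = 2500 - 146 ≡ 63; y = λ·(77 - 63) - 29 ≡ 39. → (63, 39)

(63, 39)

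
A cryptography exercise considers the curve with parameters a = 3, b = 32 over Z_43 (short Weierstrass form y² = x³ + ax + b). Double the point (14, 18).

tangent at (14, 18): λ = (3·14² + 3)/(2·18) ≡ 32/36. 36⁻¹ ≡ 6 (mod 43) since 36·6 = 216 ≡ 1, so λ ≡ 32·6 ≡ 20.
  x = λ² - 14 - 14 = 400 - 28 ≡ 28; y = λ·(14 - 28) - 18 ≡ 3. → (28, 3)

(28, 3)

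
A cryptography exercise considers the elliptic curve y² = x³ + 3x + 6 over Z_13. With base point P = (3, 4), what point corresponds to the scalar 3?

(10, 10)

Repeated addition: build up to 3P.
2P: tangent at (3, 4): λ = (3·3² + 3)/(2·4) ≡ 4/8. 8⁻¹ ≡ 5 (mod 13), so λ ≡ 4·5 ≡ 7.
  x = λ² - 3 - 3 = 49 - 6 ≡ 4; y = λ·(3 - 4) - 4 ≡ 2. → (4, 2)
3P: (4, 2) + (3, 4). λ = (4 - 2)/(3 - 4) ≡ 2/12 mod 13. 12⁻¹ ≡ 12 (mod 13) since 12·12 = 144 ≡ 1, so λ ≡ 11.
  x = λ² - 4 - 3 = 121 - 7 ≡ 10; y = λ·(4 - 10) - 2 ≡ 10. → (10, 10)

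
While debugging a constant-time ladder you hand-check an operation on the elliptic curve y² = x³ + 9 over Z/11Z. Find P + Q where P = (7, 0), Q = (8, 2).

(7, 0) + (8, 2). λ = (2 - 0)/(8 - 7) ≡ 2/1 mod 11. 1⁻¹ ≡ 1 (mod 11), so λ ≡ 2.
  x = λ² - 7 - 8 = 4 - 15 ≡ 0; y = λ·(7 - 0) - 0 ≡ 3. → (0, 3)

(0, 3)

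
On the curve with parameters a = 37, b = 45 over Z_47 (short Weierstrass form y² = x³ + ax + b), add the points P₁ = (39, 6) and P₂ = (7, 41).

(39, 6) + (7, 41). λ = (41 - 6)/(7 - 39) ≡ 35/15 mod 47. 15⁻¹ ≡ 22 (mod 47) since 15·22 = 330 ≡ 1, so λ ≡ 18.
  x = λ² - 39 - 7 = 324 - 46 ≡ 43; y = λ·(39 - 43) - 6 ≡ 16. → (43, 16)

(43, 16)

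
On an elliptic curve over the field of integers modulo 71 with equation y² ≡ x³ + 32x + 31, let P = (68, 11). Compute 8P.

Double-and-add on 8 = (1000)₂. Start with P = (68, 11) for the leading 1-bit.
double: tangent at (68, 11): λ = (3·68² + 32)/(2·11) ≡ 59/22. 22⁻¹ ≡ 42 (mod 71), so λ ≡ 59·42 ≡ 64.
  x = λ² - 68 - 68 = 4096 - 136 ≡ 55; y = λ·(68 - 55) - 11 ≡ 40. → (55, 40)
double: tangent at (55, 40): λ = (3·55² + 32)/(2·40) ≡ 19/9. 9⁻¹ ≡ 8 (mod 71) since 9·8 = 72 ≡ 1, so λ ≡ 19·8 ≡ 10.
  x = λ² - 55 - 55 = 100 - 110 ≡ 61; y = λ·(55 - 61) - 40 ≡ 42. → (61, 42)
double: tangent at (61, 42): λ = (3·61² + 32)/(2·42) ≡ 48/13. 13⁻¹ ≡ 11 (mod 71), so λ ≡ 48·11 ≡ 31.
  x = λ² - 61 - 61 = 961 - 122 ≡ 58; y = λ·(61 - 58) - 42 ≡ 51. → (58, 51)

(58, 51)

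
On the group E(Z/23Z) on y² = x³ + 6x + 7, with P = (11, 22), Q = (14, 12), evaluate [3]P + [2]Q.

(2, 21)

First 3P:
Repeated addition: build up to 3P.
2P: tangent at (11, 22): λ = (3·11² + 6)/(2·22) ≡ 1/21. 21⁻¹ ≡ 11 (mod 23) since 21·11 = 231 ≡ 1, so λ ≡ 1·11 ≡ 11.
  x = λ² - 11 - 11 = 121 - 22 ≡ 7; y = λ·(11 - 7) - 22 ≡ 22. → (7, 22)
3P: (7, 22) + (11, 22). λ = (22 - 22)/(11 - 7) ≡ 0/4 mod 23. 4⁻¹ ≡ 6 (mod 23) since 4·6 = 24 ≡ 1, so λ ≡ 0.
  x = λ² - 7 - 11 = 0 - 18 ≡ 5; y = λ·(7 - 5) - 22 ≡ 1. → (5, 1)
3P = (5, 1).
Next 2Q:
Repeated addition: build up to 2Q.
2Q: tangent at (14, 12): λ = (3·14² + 6)/(2·12) ≡ 19/1. 1⁻¹ ≡ 1 (mod 23), so λ ≡ 19·1 ≡ 19.
  x = λ² - 14 - 14 = 361 - 28 ≡ 11; y = λ·(14 - 11) - 12 ≡ 22. → (11, 22)
2Q = (11, 22).
Finally 3P + 2Q:
(5, 1) + (11, 22). λ = (22 - 1)/(11 - 5) ≡ 21/6 mod 23. 6⁻¹ ≡ 4 (mod 23), so λ ≡ 15.
  x = λ² - 5 - 11 = 225 - 16 ≡ 2; y = λ·(5 - 2) - 1 ≡ 21. → (2, 21)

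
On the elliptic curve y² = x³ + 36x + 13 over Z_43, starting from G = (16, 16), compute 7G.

(32, 36)

Repeated addition: build up to 7G.
2G: tangent at (16, 16): λ = (3·16² + 36)/(2·16) ≡ 30/32. 32⁻¹ ≡ 39 (mod 43), so λ ≡ 30·39 ≡ 9.
  x = λ² - 16 - 16 = 81 - 32 ≡ 6; y = λ·(16 - 6) - 16 ≡ 31. → (6, 31)
3G: (6, 31) + (16, 16). λ = (16 - 31)/(16 - 6) ≡ 28/10 mod 43. 10⁻¹ ≡ 13 (mod 43), so λ ≡ 20.
  x = λ² - 6 - 16 = 400 - 22 ≡ 34; y = λ·(6 - 34) - 31 ≡ 11. → (34, 11)
4G: (34, 11) + (16, 16). λ = (16 - 11)/(16 - 34) ≡ 5/25 mod 43. 25⁻¹ ≡ 31 (mod 43), so λ ≡ 26.
  x = λ² - 34 - 16 = 676 - 50 ≡ 24; y = λ·(34 - 24) - 11 ≡ 34. → (24, 34)
5G: (24, 34) + (16, 16). λ = (16 - 34)/(16 - 24) ≡ 25/35 mod 43. 35⁻¹ ≡ 16 (mod 43) since 35·16 = 560 ≡ 1, so λ ≡ 13.
  x = λ² - 24 - 16 = 169 - 40 ≡ 0; y = λ·(24 - 0) - 34 ≡ 20. → (0, 20)
6G: (0, 20) + (16, 16). λ = (16 - 20)/(16 - 0) ≡ 39/16 mod 43. 16⁻¹ ≡ 35 (mod 43), so λ ≡ 32.
  x = λ² - 0 - 16 = 1024 - 16 ≡ 19; y = λ·(0 - 19) - 20 ≡ 17. → (19, 17)
7G: (19, 17) + (16, 16). λ = (16 - 17)/(16 - 19) ≡ 42/40 mod 43. 40⁻¹ ≡ 14 (mod 43), so λ ≡ 29.
  x = λ² - 19 - 16 = 841 - 35 ≡ 32; y = λ·(19 - 32) - 17 ≡ 36. → (32, 36)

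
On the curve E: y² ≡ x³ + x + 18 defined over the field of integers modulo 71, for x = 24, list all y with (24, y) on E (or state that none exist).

x³ + 1x + 18 = 13866 ≡ 21 (mod 71).
21 is a non-residue mod 71; no y exists.

none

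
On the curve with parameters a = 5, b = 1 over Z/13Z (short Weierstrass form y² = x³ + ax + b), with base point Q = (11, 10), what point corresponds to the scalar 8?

Repeated addition: build up to 8Q.
2Q: tangent at (11, 10): λ = (3·11² + 5)/(2·10) ≡ 4/7. 7⁻¹ ≡ 2 (mod 13) since 7·2 = 14 ≡ 1, so λ ≡ 4·2 ≡ 8.
  x = λ² - 11 - 11 = 64 - 22 ≡ 3; y = λ·(11 - 3) - 10 ≡ 2. → (3, 2)
3Q: (3, 2) + (11, 10). λ = (10 - 2)/(11 - 3) ≡ 8/8 mod 13. 8⁻¹ ≡ 5 (mod 13) since 8·5 = 40 ≡ 1, so λ ≡ 1.
  x = λ² - 3 - 11 = 1 - 14 ≡ 0; y = λ·(3 - 0) - 2 ≡ 1. → (0, 1)
4Q: (0, 1) + (11, 10). λ = (10 - 1)/(11 - 0) ≡ 9/11 mod 13. 11⁻¹ ≡ 6 (mod 13) since 11·6 = 66 ≡ 1, so λ ≡ 2.
  x = λ² - 0 - 11 = 4 - 11 ≡ 6; y = λ·(0 - 6) - 1 ≡ 0. → (6, 0)
5Q: (6, 0) + (11, 10). λ = (10 - 0)/(11 - 6) ≡ 10/5 mod 13. 5⁻¹ ≡ 8 (mod 13), so λ ≡ 2.
  x = λ² - 6 - 11 = 4 - 17 ≡ 0; y = λ·(6 - 0) - 0 ≡ 12. → (0, 12)
6Q: (0, 12) + (11, 10). λ = (10 - 12)/(11 - 0) ≡ 11/11 mod 13. 11⁻¹ ≡ 6 (mod 13), so λ ≡ 1.
  x = λ² - 0 - 11 = 1 - 11 ≡ 3; y = λ·(0 - 3) - 12 ≡ 11. → (3, 11)
7Q: (3, 11) + (11, 10). λ = (10 - 11)/(11 - 3) ≡ 12/8 mod 13. 8⁻¹ ≡ 5 (mod 13), so λ ≡ 8.
  x = λ² - 3 - 11 = 64 - 14 ≡ 11; y = λ·(3 - 11) - 11 ≡ 3. → (11, 3)
8Q: (11, 3) + (11, 10): same x and y₁ ≡ -y₂, so the sum is 𝒪.

O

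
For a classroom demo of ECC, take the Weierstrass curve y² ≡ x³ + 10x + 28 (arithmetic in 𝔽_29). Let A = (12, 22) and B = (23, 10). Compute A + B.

(12, 22) + (23, 10). λ = (10 - 22)/(23 - 12) ≡ 17/11 mod 29. 11⁻¹ ≡ 8 (mod 29) since 11·8 = 88 ≡ 1, so λ ≡ 20.
  x = λ² - 12 - 23 = 400 - 35 ≡ 17; y = λ·(12 - 17) - 22 ≡ 23. → (17, 23)

(17, 23)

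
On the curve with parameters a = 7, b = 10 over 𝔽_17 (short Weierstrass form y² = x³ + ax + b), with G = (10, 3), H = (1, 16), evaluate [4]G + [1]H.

(14, 8)

First 4G:
Repeated addition: build up to 4G.
2G: tangent at (10, 3): λ = (3·10² + 7)/(2·3) ≡ 1/6. 6⁻¹ ≡ 3 (mod 17), so λ ≡ 1·3 ≡ 3.
  x = λ² - 10 - 10 = 9 - 20 ≡ 6; y = λ·(10 - 6) - 3 ≡ 9. → (6, 9)
3G: (6, 9) + (10, 3). λ = (3 - 9)/(10 - 6) ≡ 11/4 mod 17. 4⁻¹ ≡ 13 (mod 17) since 4·13 = 52 ≡ 1, so λ ≡ 7.
  x = λ² - 6 - 10 = 49 - 16 ≡ 16; y = λ·(6 - 16) - 9 ≡ 6. → (16, 6)
4G: (16, 6) + (10, 3). λ = (3 - 6)/(10 - 16) ≡ 14/11 mod 17. 11⁻¹ ≡ 14 (mod 17) since 11·14 = 154 ≡ 1, so λ ≡ 9.
  x = λ² - 16 - 10 = 81 - 26 ≡ 4; y = λ·(16 - 4) - 6 ≡ 0. → (4, 0)
4G = (4, 0).
Finally 4G + H:
(4, 0) + (1, 16). λ = (16 - 0)/(1 - 4) ≡ 16/14 mod 17. 14⁻¹ ≡ 11 (mod 17), so λ ≡ 6.
  x = λ² - 4 - 1 = 36 - 5 ≡ 14; y = λ·(4 - 14) - 0 ≡ 8. → (14, 8)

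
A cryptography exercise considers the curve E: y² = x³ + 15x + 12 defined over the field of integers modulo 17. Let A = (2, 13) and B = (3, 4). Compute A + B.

(2, 13) + (3, 4). λ = (4 - 13)/(3 - 2) ≡ 8/1 mod 17. 1⁻¹ ≡ 1 (mod 17), so λ ≡ 8.
  x = λ² - 2 - 3 = 64 - 5 ≡ 8; y = λ·(2 - 8) - 13 ≡ 7. → (8, 7)

(8, 7)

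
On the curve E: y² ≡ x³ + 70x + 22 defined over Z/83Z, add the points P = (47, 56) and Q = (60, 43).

(47, 56) + (60, 43). λ = (43 - 56)/(60 - 47) ≡ 70/13 mod 83. 13⁻¹ ≡ 32 (mod 83) since 13·32 = 416 ≡ 1, so λ ≡ 82.
  x = λ² - 47 - 60 = 6724 - 107 ≡ 60; y = λ·(47 - 60) - 56 ≡ 40. → (60, 40)

(60, 40)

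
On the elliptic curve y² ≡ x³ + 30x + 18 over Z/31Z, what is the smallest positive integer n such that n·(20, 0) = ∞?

2

2P: (20, 0) + (20, 0): same x and y₁ ≡ -y₂, so the sum is ∞.
2P = ∞, so the order is 2.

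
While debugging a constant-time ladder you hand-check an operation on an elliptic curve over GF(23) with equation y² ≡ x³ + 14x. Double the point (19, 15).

(9, 21)

tangent at (19, 15): λ = (3·19² + 14)/(2·15) ≡ 16/7. 7⁻¹ ≡ 10 (mod 23), so λ ≡ 16·10 ≡ 22.
  x = λ² - 19 - 19 = 484 - 38 ≡ 9; y = λ·(19 - 9) - 15 ≡ 21. → (9, 21)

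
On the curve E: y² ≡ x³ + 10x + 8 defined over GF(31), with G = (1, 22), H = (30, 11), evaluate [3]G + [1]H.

(2, 6)

First 3G:
Repeated addition: build up to 3G.
2G: tangent at (1, 22): λ = (3·1² + 10)/(2·22) ≡ 13/13. 13⁻¹ ≡ 12 (mod 31), so λ ≡ 13·12 ≡ 1.
  x = λ² - 1 - 1 = 1 - 2 ≡ 30; y = λ·(1 - 30) - 22 ≡ 11. → (30, 11)
3G: (30, 11) + (1, 22). λ = (22 - 11)/(1 - 30) ≡ 11/2 mod 31. 2⁻¹ ≡ 16 (mod 31), so λ ≡ 21.
  x = λ² - 30 - 1 = 441 - 31 ≡ 7; y = λ·(30 - 7) - 11 ≡ 7. → (7, 7)
3G = (7, 7).
Finally 3G + H:
(7, 7) + (30, 11). λ = (11 - 7)/(30 - 7) ≡ 4/23 mod 31. 23⁻¹ ≡ 27 (mod 31) since 23·27 = 621 ≡ 1, so λ ≡ 15.
  x = λ² - 7 - 30 = 225 - 37 ≡ 2; y = λ·(7 - 2) - 7 ≡ 6. → (2, 6)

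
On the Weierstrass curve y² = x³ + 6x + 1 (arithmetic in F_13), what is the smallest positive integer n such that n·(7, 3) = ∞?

8

2P: tangent at (7, 3): λ = (3·7² + 6)/(2·3) ≡ 10/6. 6⁻¹ ≡ 11 (mod 13), so λ ≡ 10·11 ≡ 6.
  x = λ² - 7 - 7 = 36 - 14 ≡ 9; y = λ·(7 - 9) - 3 ≡ 11. → (9, 11)
3P: (9, 11) + (7, 3). λ = (3 - 11)/(7 - 9) ≡ 5/11 mod 13. 11⁻¹ ≡ 6 (mod 13), so λ ≡ 4.
  x = λ² - 9 - 7 = 16 - 16 ≡ 0; y = λ·(9 - 0) - 11 ≡ 12. → (0, 12)
4P: (0, 12) + (7, 3). λ = (3 - 12)/(7 - 0) ≡ 4/7 mod 13. 7⁻¹ ≡ 2 (mod 13) since 7·2 = 14 ≡ 1, so λ ≡ 8.
  x = λ² - 0 - 7 = 64 - 7 ≡ 5; y = λ·(0 - 5) - 12 ≡ 0. → (5, 0)
5P: (5, 0) + (7, 3). λ = (3 - 0)/(7 - 5) ≡ 3/2 mod 13. 2⁻¹ ≡ 7 (mod 13), so λ ≡ 8.
  x = λ² - 5 - 7 = 64 - 12 ≡ 0; y = λ·(5 - 0) - 0 ≡ 1. → (0, 1)
6P: (0, 1) + (7, 3). λ = (3 - 1)/(7 - 0) ≡ 2/7 mod 13. 7⁻¹ ≡ 2 (mod 13) since 7·2 = 14 ≡ 1, so λ ≡ 4.
  x = λ² - 0 - 7 = 16 - 7 ≡ 9; y = λ·(0 - 9) - 1 ≡ 2. → (9, 2)
7P: (9, 2) + (7, 3). λ = (3 - 2)/(7 - 9) ≡ 1/11 mod 13. 11⁻¹ ≡ 6 (mod 13), so λ ≡ 6.
  x = λ² - 9 - 7 = 36 - 16 ≡ 7; y = λ·(9 - 7) - 2 ≡ 10. → (7, 10)
8P: (7, 10) + (7, 3): same x and y₁ ≡ -y₂, so the sum is ∞.
8P = ∞, so the order is 8.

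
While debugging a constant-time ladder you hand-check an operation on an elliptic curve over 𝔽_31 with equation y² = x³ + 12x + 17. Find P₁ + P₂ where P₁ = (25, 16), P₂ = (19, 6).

(7, 14)

(25, 16) + (19, 6). λ = (6 - 16)/(19 - 25) ≡ 21/25 mod 31. 25⁻¹ ≡ 5 (mod 31), so λ ≡ 12.
  x = λ² - 25 - 19 = 144 - 44 ≡ 7; y = λ·(25 - 7) - 16 ≡ 14. → (7, 14)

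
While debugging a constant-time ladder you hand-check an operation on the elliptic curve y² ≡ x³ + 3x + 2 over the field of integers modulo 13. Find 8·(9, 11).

O

Write P = (9, 11).
Repeated addition: build up to 8P.
2P: tangent at (9, 11): λ = (3·9² + 3)/(2·11) ≡ 12/9. 9⁻¹ ≡ 3 (mod 13), so λ ≡ 12·3 ≡ 10.
  x = λ² - 9 - 9 = 100 - 18 ≡ 4; y = λ·(9 - 4) - 11 ≡ 0. → (4, 0)
3P: (4, 0) + (9, 11). λ = (11 - 0)/(9 - 4) ≡ 11/5 mod 13. 5⁻¹ ≡ 8 (mod 13), so λ ≡ 10.
  x = λ² - 4 - 9 = 100 - 13 ≡ 9; y = λ·(4 - 9) - 0 ≡ 2. → (9, 2)
4P: (9, 2) + (9, 11): same x and y₁ ≡ -y₂, so the sum is O.
5P: O + (9, 11) = (9, 11) (identity).
6P: tangent at (9, 11): λ = (3·9² + 3)/(2·11) ≡ 12/9. 9⁻¹ ≡ 3 (mod 13) since 9·3 = 27 ≡ 1, so λ ≡ 12·3 ≡ 10.
  x = λ² - 9 - 9 = 100 - 18 ≡ 4; y = λ·(9 - 4) - 11 ≡ 0. → (4, 0)
7P: (4, 0) + (9, 11). λ = (11 - 0)/(9 - 4) ≡ 11/5 mod 13. 5⁻¹ ≡ 8 (mod 13), so λ ≡ 10.
  x = λ² - 4 - 9 = 100 - 13 ≡ 9; y = λ·(4 - 9) - 0 ≡ 2. → (9, 2)
8P: (9, 2) + (9, 11): same x and y₁ ≡ -y₂, so the sum is O.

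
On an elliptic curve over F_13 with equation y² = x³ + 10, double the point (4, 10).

(4, 3)

tangent at (4, 10): λ = (3·4² + 0)/(2·10) ≡ 9/7. 7⁻¹ ≡ 2 (mod 13), so λ ≡ 9·2 ≡ 5.
  x = λ² - 4 - 4 = 25 - 8 ≡ 4; y = λ·(4 - 4) - 10 ≡ 3. → (4, 3)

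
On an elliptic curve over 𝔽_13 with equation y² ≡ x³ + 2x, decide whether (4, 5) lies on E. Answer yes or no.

y² = 5² ≡ 12; x³ + 2x + 0 = 72 ≡ 7 (mod 13). 12 ≠ 7.

no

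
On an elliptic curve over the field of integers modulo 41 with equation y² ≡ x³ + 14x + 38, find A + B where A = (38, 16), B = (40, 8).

(38, 16) + (40, 8). λ = (8 - 16)/(40 - 38) ≡ 33/2 mod 41. 2⁻¹ ≡ 21 (mod 41), so λ ≡ 37.
  x = λ² - 38 - 40 = 1369 - 78 ≡ 20; y = λ·(38 - 20) - 16 ≡ 35. → (20, 35)

(20, 35)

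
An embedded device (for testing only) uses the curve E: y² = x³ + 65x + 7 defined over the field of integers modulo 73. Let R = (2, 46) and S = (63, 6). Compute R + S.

(2, 46) + (63, 6). λ = (6 - 46)/(63 - 2) ≡ 33/61 mod 73. 61⁻¹ ≡ 6 (mod 73), so λ ≡ 52.
  x = λ² - 2 - 63 = 2704 - 65 ≡ 11; y = λ·(2 - 11) - 46 ≡ 70. → (11, 70)

(11, 70)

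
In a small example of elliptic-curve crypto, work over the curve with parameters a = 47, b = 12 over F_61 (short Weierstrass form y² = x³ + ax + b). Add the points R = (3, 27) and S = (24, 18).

(18, 23)

(3, 27) + (24, 18). λ = (18 - 27)/(24 - 3) ≡ 52/21 mod 61. 21⁻¹ ≡ 32 (mod 61), so λ ≡ 17.
  x = λ² - 3 - 24 = 289 - 27 ≡ 18; y = λ·(3 - 18) - 27 ≡ 23. → (18, 23)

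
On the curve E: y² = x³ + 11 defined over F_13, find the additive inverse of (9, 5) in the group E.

-(9, 5) = (9, -5 mod 13) = (9, 8).

(9, 8)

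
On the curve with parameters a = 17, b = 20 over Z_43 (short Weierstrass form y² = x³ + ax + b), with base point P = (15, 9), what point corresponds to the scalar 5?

(41, 8)

Repeated addition: build up to 5P.
2P: tangent at (15, 9): λ = (3·15² + 17)/(2·9) ≡ 4/18. 18⁻¹ ≡ 12 (mod 43), so λ ≡ 4·12 ≡ 5.
  x = λ² - 15 - 15 = 25 - 30 ≡ 38; y = λ·(15 - 38) - 9 ≡ 5. → (38, 5)
3P: (38, 5) + (15, 9). λ = (9 - 5)/(15 - 38) ≡ 4/20 mod 43. 20⁻¹ ≡ 28 (mod 43), so λ ≡ 26.
  x = λ² - 38 - 15 = 676 - 53 ≡ 21; y = λ·(38 - 21) - 5 ≡ 7. → (21, 7)
4P: (21, 7) + (15, 9). λ = (9 - 7)/(15 - 21) ≡ 2/37 mod 43. 37⁻¹ ≡ 7 (mod 43) since 37·7 = 259 ≡ 1, so λ ≡ 14.
  x = λ² - 21 - 15 = 196 - 36 ≡ 31; y = λ·(21 - 31) - 7 ≡ 25. → (31, 25)
5P: (31, 25) + (15, 9). λ = (9 - 25)/(15 - 31) ≡ 27/27 mod 43. 27⁻¹ ≡ 8 (mod 43) since 27·8 = 216 ≡ 1, so λ ≡ 1.
  x = λ² - 31 - 15 = 1 - 46 ≡ 41; y = λ·(31 - 41) - 25 ≡ 8. → (41, 8)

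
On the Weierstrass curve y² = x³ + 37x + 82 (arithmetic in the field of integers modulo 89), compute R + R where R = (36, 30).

tangent at (36, 30): λ = (3·36² + 37)/(2·30) ≡ 9/60. 60⁻¹ ≡ 46 (mod 89), so λ ≡ 9·46 ≡ 58.
  x = λ² - 36 - 36 = 3364 - 72 ≡ 88; y = λ·(36 - 88) - 30 ≡ 69. → (88, 69)

(88, 69)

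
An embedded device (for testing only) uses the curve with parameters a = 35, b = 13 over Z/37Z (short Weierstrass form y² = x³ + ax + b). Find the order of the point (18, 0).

2

2P: (18, 0) + (18, 0): same x and y₁ ≡ -y₂, so the sum is 𝒪.
2P = 𝒪, so the order is 2.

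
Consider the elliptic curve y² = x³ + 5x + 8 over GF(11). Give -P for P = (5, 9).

(5, 2)

-(5, 9) = (5, -9 mod 11) = (5, 2).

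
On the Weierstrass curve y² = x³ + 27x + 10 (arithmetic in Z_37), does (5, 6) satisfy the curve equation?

y² = 6² ≡ 36; x³ + 27x + 10 = 270 ≡ 11 (mod 37). 36 ≠ 11.

no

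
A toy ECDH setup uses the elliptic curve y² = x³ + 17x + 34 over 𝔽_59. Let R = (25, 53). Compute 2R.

(55, 16)

tangent at (25, 53): λ = (3·25² + 17)/(2·53) ≡ 4/47. 47⁻¹ ≡ 54 (mod 59), so λ ≡ 4·54 ≡ 39.
  x = λ² - 25 - 25 = 1521 - 50 ≡ 55; y = λ·(25 - 55) - 53 ≡ 16. → (55, 16)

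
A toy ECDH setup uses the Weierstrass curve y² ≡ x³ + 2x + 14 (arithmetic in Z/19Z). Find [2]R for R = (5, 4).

tangent at (5, 4): λ = (3·5² + 2)/(2·4) ≡ 1/8. 8⁻¹ ≡ 12 (mod 19), so λ ≡ 1·12 ≡ 12.
  x = λ² - 5 - 5 = 144 - 10 ≡ 1; y = λ·(5 - 1) - 4 ≡ 6. → (1, 6)

(1, 6)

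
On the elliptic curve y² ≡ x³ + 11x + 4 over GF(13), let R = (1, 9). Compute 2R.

(10, 10)

tangent at (1, 9): λ = (3·1² + 11)/(2·9) ≡ 1/5. 5⁻¹ ≡ 8 (mod 13), so λ ≡ 1·8 ≡ 8.
  x = λ² - 1 - 1 = 64 - 2 ≡ 10; y = λ·(1 - 10) - 9 ≡ 10. → (10, 10)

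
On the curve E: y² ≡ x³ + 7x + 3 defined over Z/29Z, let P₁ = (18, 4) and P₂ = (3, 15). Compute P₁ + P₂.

(18, 4) + (3, 15). λ = (15 - 4)/(3 - 18) ≡ 11/14 mod 29. 14⁻¹ ≡ 27 (mod 29), so λ ≡ 7.
  x = λ² - 18 - 3 = 49 - 21 ≡ 28; y = λ·(18 - 28) - 4 ≡ 13. → (28, 13)

(28, 13)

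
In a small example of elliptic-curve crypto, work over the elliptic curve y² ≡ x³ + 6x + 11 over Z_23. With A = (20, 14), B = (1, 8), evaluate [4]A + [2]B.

First 4A:
Double-and-add on 4 = (100)₂. Start with A = (20, 14) for the leading 1-bit.
double: tangent at (20, 14): λ = (3·20² + 6)/(2·14) ≡ 10/5. 5⁻¹ ≡ 14 (mod 23) since 5·14 = 70 ≡ 1, so λ ≡ 10·14 ≡ 2.
  x = λ² - 20 - 20 = 4 - 40 ≡ 10; y = λ·(20 - 10) - 14 ≡ 6. → (10, 6)
double: tangent at (10, 6): λ = (3·10² + 6)/(2·6) ≡ 7/12. 12⁻¹ ≡ 2 (mod 23), so λ ≡ 7·2 ≡ 14.
  x = λ² - 10 - 10 = 196 - 20 ≡ 15; y = λ·(10 - 15) - 6 ≡ 16. → (15, 16)
4A = (15, 16).
Next 2B:
Repeated addition: build up to 2B.
2B: tangent at (1, 8): λ = (3·1² + 6)/(2·8) ≡ 9/16. 16⁻¹ ≡ 13 (mod 23) since 16·13 = 208 ≡ 1, so λ ≡ 9·13 ≡ 2.
  x = λ² - 1 - 1 = 4 - 2 ≡ 2; y = λ·(1 - 2) - 8 ≡ 13. → (2, 13)
2B = (2, 13).
Finally 4A + 2B:
(15, 16) + (2, 13). λ = (13 - 16)/(2 - 15) ≡ 20/10 mod 23. 10⁻¹ ≡ 7 (mod 23) since 10·7 = 70 ≡ 1, so λ ≡ 2.
  x = λ² - 15 - 2 = 4 - 17 ≡ 10; y = λ·(15 - 10) - 16 ≡ 17. → (10, 17)

(10, 17)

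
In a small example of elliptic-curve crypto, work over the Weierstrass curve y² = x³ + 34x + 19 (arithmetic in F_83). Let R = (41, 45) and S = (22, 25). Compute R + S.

(41, 45) + (22, 25). λ = (25 - 45)/(22 - 41) ≡ 63/64 mod 83. 64⁻¹ ≡ 48 (mod 83), so λ ≡ 36.
  x = λ² - 41 - 22 = 1296 - 63 ≡ 71; y = λ·(41 - 71) - 45 ≡ 37. → (71, 37)

(71, 37)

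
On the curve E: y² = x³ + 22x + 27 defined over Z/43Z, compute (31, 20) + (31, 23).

The two points share x = 31 and their y-coordinates satisfy 20 + 23 ≡ 0 (mod 43), so they are inverses. Their sum is O.

O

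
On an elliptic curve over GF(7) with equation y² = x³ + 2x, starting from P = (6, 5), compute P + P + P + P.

(0, 0)

Repeated addition: build up to 4P.
2P: tangent at (6, 5): λ = (3·6² + 2)/(2·5) ≡ 5/3. 3⁻¹ ≡ 5 (mod 7) since 3·5 = 15 ≡ 1, so λ ≡ 5·5 ≡ 4.
  x = λ² - 6 - 6 = 16 - 12 ≡ 4; y = λ·(6 - 4) - 5 ≡ 3. → (4, 3)
3P: (4, 3) + (6, 5). λ = (5 - 3)/(6 - 4) ≡ 2/2 mod 7. 2⁻¹ ≡ 4 (mod 7), so λ ≡ 1.
  x = λ² - 4 - 6 = 1 - 10 ≡ 5; y = λ·(4 - 5) - 3 ≡ 3. → (5, 3)
4P: (5, 3) + (6, 5). λ = (5 - 3)/(6 - 5) ≡ 2/1 mod 7. 1⁻¹ ≡ 1 (mod 7) since 1·1 = 1 ≡ 1, so λ ≡ 2.
  x = λ² - 5 - 6 = 4 - 11 ≡ 0; y = λ·(5 - 0) - 3 ≡ 0. → (0, 0)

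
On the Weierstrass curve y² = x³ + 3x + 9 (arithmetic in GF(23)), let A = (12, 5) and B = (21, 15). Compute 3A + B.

First 3A:
Repeated addition: build up to 3A.
2A: tangent at (12, 5): λ = (3·12² + 3)/(2·5) ≡ 21/10. 10⁻¹ ≡ 7 (mod 23), so λ ≡ 21·7 ≡ 9.
  x = λ² - 12 - 12 = 81 - 24 ≡ 11; y = λ·(12 - 11) - 5 ≡ 4. → (11, 4)
3A: (11, 4) + (12, 5). λ = (5 - 4)/(12 - 11) ≡ 1/1 mod 23. 1⁻¹ ≡ 1 (mod 23), so λ ≡ 1.
  x = λ² - 11 - 12 = 1 - 23 ≡ 1; y = λ·(11 - 1) - 4 ≡ 6. → (1, 6)
3A = (1, 6).
Finally 3A + B:
(1, 6) + (21, 15). λ = (15 - 6)/(21 - 1) ≡ 9/20 mod 23. 20⁻¹ ≡ 15 (mod 23), so λ ≡ 20.
  x = λ² - 1 - 21 = 400 - 22 ≡ 10; y = λ·(1 - 10) - 6 ≡ 21. → (10, 21)

(10, 21)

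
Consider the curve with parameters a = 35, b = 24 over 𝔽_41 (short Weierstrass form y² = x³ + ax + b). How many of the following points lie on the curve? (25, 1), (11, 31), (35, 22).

(25, 1): 1² ≡ 1, rhs ≡ 1 → on.
(11, 31): 31² ≡ 18, rhs ≡ 18 → on.
(35, 22): 22² ≡ 33, rhs ≡ 8 → off.

2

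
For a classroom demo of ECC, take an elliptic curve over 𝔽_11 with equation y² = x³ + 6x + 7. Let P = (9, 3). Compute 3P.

(1, 5)

Repeated addition: build up to 3P.
2P: tangent at (9, 3): λ = (3·9² + 6)/(2·3) ≡ 7/6. 6⁻¹ ≡ 2 (mod 11) since 6·2 = 12 ≡ 1, so λ ≡ 7·2 ≡ 3.
  x = λ² - 9 - 9 = 9 - 18 ≡ 2; y = λ·(9 - 2) - 3 ≡ 7. → (2, 7)
3P: (2, 7) + (9, 3). λ = (3 - 7)/(9 - 2) ≡ 7/7 mod 11. 7⁻¹ ≡ 8 (mod 11), so λ ≡ 1.
  x = λ² - 2 - 9 = 1 - 11 ≡ 1; y = λ·(2 - 1) - 7 ≡ 5. → (1, 5)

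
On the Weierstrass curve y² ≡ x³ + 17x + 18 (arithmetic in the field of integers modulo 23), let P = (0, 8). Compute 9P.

Double-and-add on 9 = (1001)₂. Start with P = (0, 8) for the leading 1-bit.
double: tangent at (0, 8): λ = (3·0² + 17)/(2·8) ≡ 17/16. 16⁻¹ ≡ 13 (mod 23), so λ ≡ 17·13 ≡ 14.
  x = λ² - 0 - 0 = 196 - 0 ≡ 12; y = λ·(0 - 12) - 8 ≡ 8. → (12, 8)
double: tangent at (12, 8): λ = (3·12² + 17)/(2·8) ≡ 12/16. 16⁻¹ ≡ 13 (mod 23), so λ ≡ 12·13 ≡ 18.
  x = λ² - 12 - 12 = 324 - 24 ≡ 1; y = λ·(12 - 1) - 8 ≡ 6. → (1, 6)
double: tangent at (1, 6): λ = (3·1² + 17)/(2·6) ≡ 20/12. 12⁻¹ ≡ 2 (mod 23) since 12·2 = 24 ≡ 1, so λ ≡ 20·2 ≡ 17.
  x = λ² - 1 - 1 = 289 - 2 ≡ 11; y = λ·(1 - 11) - 6 ≡ 8. → (11, 8)
add P: (11, 8) + (0, 8). λ = (8 - 8)/(0 - 11) ≡ 0/12 mod 23. 12⁻¹ ≡ 2 (mod 23) since 12·2 = 24 ≡ 1, so λ ≡ 0.
  x = λ² - 11 - 0 = 0 - 11 ≡ 12; y = λ·(11 - 12) - 8 ≡ 15. → (12, 15)

(12, 15)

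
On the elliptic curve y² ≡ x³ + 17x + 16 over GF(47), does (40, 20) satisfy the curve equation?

y² = 20² ≡ 24; x³ + 17x + 16 = 64696 ≡ 24 (mod 47). 24 = 24.

yes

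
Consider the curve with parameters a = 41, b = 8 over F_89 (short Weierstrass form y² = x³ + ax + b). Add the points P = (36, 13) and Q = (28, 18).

(24, 24)

(36, 13) + (28, 18). λ = (18 - 13)/(28 - 36) ≡ 5/81 mod 89. 81⁻¹ ≡ 11 (mod 89), so λ ≡ 55.
  x = λ² - 36 - 28 = 3025 - 64 ≡ 24; y = λ·(36 - 24) - 13 ≡ 24. → (24, 24)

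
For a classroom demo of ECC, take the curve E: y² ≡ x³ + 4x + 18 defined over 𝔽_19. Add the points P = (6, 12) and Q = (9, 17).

(6, 12) + (9, 17). λ = (17 - 12)/(9 - 6) ≡ 5/3 mod 19. 3⁻¹ ≡ 13 (mod 19), so λ ≡ 8.
  x = λ² - 6 - 9 = 64 - 15 ≡ 11; y = λ·(6 - 11) - 12 ≡ 5. → (11, 5)

(11, 5)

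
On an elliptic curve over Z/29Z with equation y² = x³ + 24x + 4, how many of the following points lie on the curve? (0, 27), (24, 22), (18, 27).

3

(0, 27): 27² ≡ 4, rhs ≡ 4 → on.
(24, 22): 22² ≡ 20, rhs ≡ 20 → on.
(18, 27): 27² ≡ 4, rhs ≡ 4 → on.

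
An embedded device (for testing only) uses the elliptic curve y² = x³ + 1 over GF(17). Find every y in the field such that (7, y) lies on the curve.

x³ + 0x + 1 = 344 ≡ 4 (mod 17).
Square roots of 4 mod 17: 2 and 15 (since 2² = 4 ≡ 4).

2, 15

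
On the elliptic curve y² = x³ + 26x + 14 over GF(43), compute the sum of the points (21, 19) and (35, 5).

(31, 34)

(21, 19) + (35, 5). λ = (5 - 19)/(35 - 21) ≡ 29/14 mod 43. 14⁻¹ ≡ 40 (mod 43), so λ ≡ 42.
  x = λ² - 21 - 35 = 1764 - 56 ≡ 31; y = λ·(21 - 31) - 19 ≡ 34. → (31, 34)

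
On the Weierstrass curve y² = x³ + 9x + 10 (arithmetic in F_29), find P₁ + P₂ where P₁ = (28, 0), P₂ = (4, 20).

(28, 0) + (4, 20). λ = (20 - 0)/(4 - 28) ≡ 20/5 mod 29. 5⁻¹ ≡ 6 (mod 29) since 5·6 = 30 ≡ 1, so λ ≡ 4.
  x = λ² - 28 - 4 = 16 - 32 ≡ 13; y = λ·(28 - 13) - 0 ≡ 2. → (13, 2)

(13, 2)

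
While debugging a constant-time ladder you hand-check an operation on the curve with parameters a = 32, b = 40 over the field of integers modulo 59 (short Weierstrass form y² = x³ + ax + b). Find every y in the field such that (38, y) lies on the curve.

14, 45

x³ + 32x + 40 = 56128 ≡ 19 (mod 59).
Square roots of 19 mod 59: 14 and 45 (since 14² = 196 ≡ 19).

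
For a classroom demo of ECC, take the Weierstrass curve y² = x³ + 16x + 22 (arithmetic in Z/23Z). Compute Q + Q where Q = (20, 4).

tangent at (20, 4): λ = (3·20² + 16)/(2·4) ≡ 20/8. 8⁻¹ ≡ 3 (mod 23), so λ ≡ 20·3 ≡ 14.
  x = λ² - 20 - 20 = 196 - 40 ≡ 18; y = λ·(20 - 18) - 4 ≡ 1. → (18, 1)

(18, 1)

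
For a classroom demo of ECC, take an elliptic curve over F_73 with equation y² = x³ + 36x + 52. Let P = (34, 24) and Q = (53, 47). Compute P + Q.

(34, 24) + (53, 47). λ = (47 - 24)/(53 - 34) ≡ 23/19 mod 73. 19⁻¹ ≡ 50 (mod 73), so λ ≡ 55.
  x = λ² - 34 - 53 = 3025 - 87 ≡ 18; y = λ·(34 - 18) - 24 ≡ 53. → (18, 53)

(18, 53)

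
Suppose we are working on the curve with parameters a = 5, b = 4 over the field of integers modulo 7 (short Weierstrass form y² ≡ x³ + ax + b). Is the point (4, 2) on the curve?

yes

y² = 2² ≡ 4; x³ + 5x + 4 = 88 ≡ 4 (mod 7). 4 = 4.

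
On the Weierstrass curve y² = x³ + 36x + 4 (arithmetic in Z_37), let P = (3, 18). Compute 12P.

(17, 33)

Repeated addition: build up to 12P.
2P: tangent at (3, 18): λ = (3·3² + 36)/(2·18) ≡ 26/36. 36⁻¹ ≡ 36 (mod 37) since 36·36 = 1296 ≡ 1, so λ ≡ 26·36 ≡ 11.
  x = λ² - 3 - 3 = 121 - 6 ≡ 4; y = λ·(3 - 4) - 18 ≡ 8. → (4, 8)
3P: (4, 8) + (3, 18). λ = (18 - 8)/(3 - 4) ≡ 10/36 mod 37. 36⁻¹ ≡ 36 (mod 37) since 36·36 = 1296 ≡ 1, so λ ≡ 27.
  x = λ² - 4 - 3 = 729 - 7 ≡ 19; y = λ·(4 - 19) - 8 ≡ 31. → (19, 31)
4P: (19, 31) + (3, 18). λ = (18 - 31)/(3 - 19) ≡ 24/21 mod 37. 21⁻¹ ≡ 30 (mod 37), so λ ≡ 17.
  x = λ² - 19 - 3 = 289 - 22 ≡ 8; y = λ·(19 - 8) - 31 ≡ 8. → (8, 8)
5P: (8, 8) + (3, 18). λ = (18 - 8)/(3 - 8) ≡ 10/32 mod 37. 32⁻¹ ≡ 22 (mod 37), so λ ≡ 35.
  x = λ² - 8 - 3 = 1225 - 11 ≡ 30; y = λ·(8 - 30) - 8 ≡ 36. → (30, 36)
6P: (30, 36) + (3, 18). λ = (18 - 36)/(3 - 30) ≡ 19/10 mod 37. 10⁻¹ ≡ 26 (mod 37) since 10·26 = 260 ≡ 1, so λ ≡ 13.
  x = λ² - 30 - 3 = 169 - 33 ≡ 25; y = λ·(30 - 25) - 36 ≡ 29. → (25, 29)
7P: (25, 29) + (3, 18). λ = (18 - 29)/(3 - 25) ≡ 26/15 mod 37. 15⁻¹ ≡ 5 (mod 37) since 15·5 = 75 ≡ 1, so λ ≡ 19.
  x = λ² - 25 - 3 = 361 - 28 ≡ 0; y = λ·(25 - 0) - 29 ≡ 2. → (0, 2)
8P: (0, 2) + (3, 18). λ = (18 - 2)/(3 - 0) ≡ 16/3 mod 37. 3⁻¹ ≡ 25 (mod 37), so λ ≡ 30.
  x = λ² - 0 - 3 = 900 - 3 ≡ 9; y = λ·(0 - 9) - 2 ≡ 24. → (9, 24)
9P: (9, 24) + (3, 18). λ = (18 - 24)/(3 - 9) ≡ 31/31 mod 37. 31⁻¹ ≡ 6 (mod 37) since 31·6 = 186 ≡ 1, so λ ≡ 1.
  x = λ² - 9 - 3 = 1 - 12 ≡ 26; y = λ·(9 - 26) - 24 ≡ 33. → (26, 33)
10P: (26, 33) + (3, 18). λ = (18 - 33)/(3 - 26) ≡ 22/14 mod 37. 14⁻¹ ≡ 8 (mod 37) since 14·8 = 112 ≡ 1, so λ ≡ 28.
  x = λ² - 26 - 3 = 784 - 29 ≡ 15; y = λ·(26 - 15) - 33 ≡ 16. → (15, 16)
11P: (15, 16) + (3, 18). λ = (18 - 16)/(3 - 15) ≡ 2/25 mod 37. 25⁻¹ ≡ 3 (mod 37), so λ ≡ 6.
  x = λ² - 15 - 3 = 36 - 18 ≡ 18; y = λ·(15 - 18) - 16 ≡ 3. → (18, 3)
12P: (18, 3) + (3, 18). λ = (18 - 3)/(3 - 18) ≡ 15/22 mod 37. 22⁻¹ ≡ 32 (mod 37), so λ ≡ 36.
  x = λ² - 18 - 3 = 1296 - 21 ≡ 17; y = λ·(18 - 17) - 3 ≡ 33. → (17, 33)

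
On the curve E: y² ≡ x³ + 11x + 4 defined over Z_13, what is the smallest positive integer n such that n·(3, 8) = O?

2P: tangent at (3, 8): λ = (3·3² + 11)/(2·8) ≡ 12/3. 3⁻¹ ≡ 9 (mod 13) since 3·9 = 27 ≡ 1, so λ ≡ 12·9 ≡ 4.
  x = λ² - 3 - 3 = 16 - 6 ≡ 10; y = λ·(3 - 10) - 8 ≡ 3. → (10, 3)
3P: (10, 3) + (3, 8). λ = (8 - 3)/(3 - 10) ≡ 5/6 mod 13. 6⁻¹ ≡ 11 (mod 13), so λ ≡ 3.
  x = λ² - 10 - 3 = 9 - 13 ≡ 9; y = λ·(10 - 9) - 3 ≡ 0. → (9, 0)
4P: (9, 0) + (3, 8). λ = (8 - 0)/(3 - 9) ≡ 8/7 mod 13. 7⁻¹ ≡ 2 (mod 13), so λ ≡ 3.
  x = λ² - 9 - 3 = 9 - 12 ≡ 10; y = λ·(9 - 10) - 0 ≡ 10. → (10, 10)
5P: (10, 10) + (3, 8). λ = (8 - 10)/(3 - 10) ≡ 11/6 mod 13. 6⁻¹ ≡ 11 (mod 13), so λ ≡ 4.
  x = λ² - 10 - 3 = 16 - 13 ≡ 3; y = λ·(10 - 3) - 10 ≡ 5. → (3, 5)
6P: (3, 5) + (3, 8): same x and y₁ ≡ -y₂, so the sum is O.
6P = O, so the order is 6.

6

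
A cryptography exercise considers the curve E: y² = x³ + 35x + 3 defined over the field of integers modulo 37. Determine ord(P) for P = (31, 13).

2P: tangent at (31, 13): λ = (3·31² + 35)/(2·13) ≡ 32/26. 26⁻¹ ≡ 10 (mod 37), so λ ≡ 32·10 ≡ 24.
  x = λ² - 31 - 31 = 576 - 62 ≡ 33; y = λ·(31 - 33) - 13 ≡ 13. → (33, 13)
3P: (33, 13) + (31, 13). λ = (13 - 13)/(31 - 33) ≡ 0/35 mod 37. 35⁻¹ ≡ 18 (mod 37), so λ ≡ 0.
  x = λ² - 33 - 31 = 0 - 64 ≡ 10; y = λ·(33 - 10) - 13 ≡ 24. → (10, 24)
4P: (10, 24) + (31, 13). λ = (13 - 24)/(31 - 10) ≡ 26/21 mod 37. 21⁻¹ ≡ 30 (mod 37) since 21·30 = 630 ≡ 1, so λ ≡ 3.
  x = λ² - 10 - 31 = 9 - 41 ≡ 5; y = λ·(10 - 5) - 24 ≡ 28. → (5, 28)
5P: (5, 28) + (31, 13). λ = (13 - 28)/(31 - 5) ≡ 22/26 mod 37. 26⁻¹ ≡ 10 (mod 37), so λ ≡ 35.
  x = λ² - 5 - 31 = 1225 - 36 ≡ 5; y = λ·(5 - 5) - 28 ≡ 9. → (5, 9)
6P: (5, 9) + (31, 13). λ = (13 - 9)/(31 - 5) ≡ 4/26 mod 37. 26⁻¹ ≡ 10 (mod 37) since 26·10 = 260 ≡ 1, so λ ≡ 3.
  x = λ² - 5 - 31 = 9 - 36 ≡ 10; y = λ·(5 - 10) - 9 ≡ 13. → (10, 13)
7P: (10, 13) + (31, 13). λ = (13 - 13)/(31 - 10) ≡ 0/21 mod 37. 21⁻¹ ≡ 30 (mod 37), so λ ≡ 0.
  x = λ² - 10 - 31 = 0 - 41 ≡ 33; y = λ·(10 - 33) - 13 ≡ 24. → (33, 24)
8P: (33, 24) + (31, 13). λ = (13 - 24)/(31 - 33) ≡ 26/35 mod 37. 35⁻¹ ≡ 18 (mod 37) since 35·18 = 630 ≡ 1, so λ ≡ 24.
  x = λ² - 33 - 31 = 576 - 64 ≡ 31; y = λ·(33 - 31) - 24 ≡ 24. → (31, 24)
9P: (31, 24) + (31, 13): same x and y₁ ≡ -y₂, so the sum is ∞.
9P = ∞, so the order is 9.

9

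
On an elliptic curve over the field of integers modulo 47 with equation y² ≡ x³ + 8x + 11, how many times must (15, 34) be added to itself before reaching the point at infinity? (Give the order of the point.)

5

2P: tangent at (15, 34): λ = (3·15² + 8)/(2·34) ≡ 25/21. 21⁻¹ ≡ 9 (mod 47), so λ ≡ 25·9 ≡ 37.
  x = λ² - 15 - 15 = 1369 - 30 ≡ 23; y = λ·(15 - 23) - 34 ≡ 46. → (23, 46)
3P: (23, 46) + (15, 34). λ = (34 - 46)/(15 - 23) ≡ 35/39 mod 47. 39⁻¹ ≡ 41 (mod 47) since 39·41 = 1599 ≡ 1, so λ ≡ 25.
  x = λ² - 23 - 15 = 625 - 38 ≡ 23; y = λ·(23 - 23) - 46 ≡ 1. → (23, 1)
4P: (23, 1) + (15, 34). λ = (34 - 1)/(15 - 23) ≡ 33/39 mod 47. 39⁻¹ ≡ 41 (mod 47), so λ ≡ 37.
  x = λ² - 23 - 15 = 1369 - 38 ≡ 15; y = λ·(23 - 15) - 1 ≡ 13. → (15, 13)
5P: (15, 13) + (15, 34): same x and y₁ ≡ -y₂, so the sum is the point at infinity.
5P = the point at infinity, so the order is 5.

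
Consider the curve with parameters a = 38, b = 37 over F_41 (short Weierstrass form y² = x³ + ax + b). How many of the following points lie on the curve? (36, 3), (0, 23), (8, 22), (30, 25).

(36, 3): 3² ≡ 9, rhs ≡ 9 → on.
(0, 23): 23² ≡ 37, rhs ≡ 37 → on.
(8, 22): 22² ≡ 33, rhs ≡ 33 → on.
(30, 25): 25² ≡ 10, rhs ≡ 10 → on.

4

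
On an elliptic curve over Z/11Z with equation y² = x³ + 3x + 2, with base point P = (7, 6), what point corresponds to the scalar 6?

Repeated addition: build up to 6P.
2P: tangent at (7, 6): λ = (3·7² + 3)/(2·6) ≡ 7/1. 1⁻¹ ≡ 1 (mod 11), so λ ≡ 7·1 ≡ 7.
  x = λ² - 7 - 7 = 49 - 14 ≡ 2; y = λ·(7 - 2) - 6 ≡ 7. → (2, 7)
3P: (2, 7) + (7, 6). λ = (6 - 7)/(7 - 2) ≡ 10/5 mod 11. 5⁻¹ ≡ 9 (mod 11) since 5·9 = 45 ≡ 1, so λ ≡ 2.
  x = λ² - 2 - 7 = 4 - 9 ≡ 6; y = λ·(2 - 6) - 7 ≡ 7. → (6, 7)
4P: (6, 7) + (7, 6). λ = (6 - 7)/(7 - 6) ≡ 10/1 mod 11. 1⁻¹ ≡ 1 (mod 11) since 1·1 = 1 ≡ 1, so λ ≡ 10.
  x = λ² - 6 - 7 = 100 - 13 ≡ 10; y = λ·(6 - 10) - 7 ≡ 8. → (10, 8)
5P: (10, 8) + (7, 6). λ = (6 - 8)/(7 - 10) ≡ 9/8 mod 11. 8⁻¹ ≡ 7 (mod 11), so λ ≡ 8.
  x = λ² - 10 - 7 = 64 - 17 ≡ 3; y = λ·(10 - 3) - 8 ≡ 4. → (3, 4)
6P: (3, 4) + (7, 6). λ = (6 - 4)/(7 - 3) ≡ 2/4 mod 11. 4⁻¹ ≡ 3 (mod 11) since 4·3 = 12 ≡ 1, so λ ≡ 6.
  x = λ² - 3 - 7 = 36 - 10 ≡ 4; y = λ·(3 - 4) - 4 ≡ 1. → (4, 1)

(4, 1)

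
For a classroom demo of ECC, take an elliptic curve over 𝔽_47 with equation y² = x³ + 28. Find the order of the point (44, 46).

12

2P: tangent at (44, 46): λ = (3·44² + 0)/(2·46) ≡ 27/45. 45⁻¹ ≡ 23 (mod 47) since 45·23 = 1035 ≡ 1, so λ ≡ 27·23 ≡ 10.
  x = λ² - 44 - 44 = 100 - 88 ≡ 12; y = λ·(44 - 12) - 46 ≡ 39. → (12, 39)
3P: (12, 39) + (44, 46). λ = (46 - 39)/(44 - 12) ≡ 7/32 mod 47. 32⁻¹ ≡ 25 (mod 47), so λ ≡ 34.
  x = λ² - 12 - 44 = 1156 - 56 ≡ 19; y = λ·(12 - 19) - 39 ≡ 5. → (19, 5)
4P: (19, 5) + (44, 46). λ = (46 - 5)/(44 - 19) ≡ 41/25 mod 47. 25⁻¹ ≡ 32 (mod 47), so λ ≡ 43.
  x = λ² - 19 - 44 = 1849 - 63 ≡ 0; y = λ·(19 - 0) - 5 ≡ 13. → (0, 13)
5P: (0, 13) + (44, 46). λ = (46 - 13)/(44 - 0) ≡ 33/44 mod 47. 44⁻¹ ≡ 31 (mod 47), so λ ≡ 36.
  x = λ² - 0 - 44 = 1296 - 44 ≡ 30; y = λ·(0 - 30) - 13 ≡ 35. → (30, 35)
6P: (30, 35) + (44, 46). λ = (46 - 35)/(44 - 30) ≡ 11/14 mod 47. 14⁻¹ ≡ 37 (mod 47) since 14·37 = 518 ≡ 1, so λ ≡ 31.
  x = λ² - 30 - 44 = 961 - 74 ≡ 41; y = λ·(30 - 41) - 35 ≡ 0. → (41, 0)
7P: (41, 0) + (44, 46). λ = (46 - 0)/(44 - 41) ≡ 46/3 mod 47. 3⁻¹ ≡ 16 (mod 47), so λ ≡ 31.
  x = λ² - 41 - 44 = 961 - 85 ≡ 30; y = λ·(41 - 30) - 0 ≡ 12. → (30, 12)
8P: (30, 12) + (44, 46). λ = (46 - 12)/(44 - 30) ≡ 34/14 mod 47. 14⁻¹ ≡ 37 (mod 47), so λ ≡ 36.
  x = λ² - 30 - 44 = 1296 - 74 ≡ 0; y = λ·(30 - 0) - 12 ≡ 34. → (0, 34)
9P: (0, 34) + (44, 46). λ = (46 - 34)/(44 - 0) ≡ 12/44 mod 47. 44⁻¹ ≡ 31 (mod 47), so λ ≡ 43.
  x = λ² - 0 - 44 = 1849 - 44 ≡ 19; y = λ·(0 - 19) - 34 ≡ 42. → (19, 42)
10P: (19, 42) + (44, 46). λ = (46 - 42)/(44 - 19) ≡ 4/25 mod 47. 25⁻¹ ≡ 32 (mod 47), so λ ≡ 34.
  x = λ² - 19 - 44 = 1156 - 63 ≡ 12; y = λ·(19 - 12) - 42 ≡ 8. → (12, 8)
11P: (12, 8) + (44, 46). λ = (46 - 8)/(44 - 12) ≡ 38/32 mod 47. 32⁻¹ ≡ 25 (mod 47) since 32·25 = 800 ≡ 1, so λ ≡ 10.
  x = λ² - 12 - 44 = 100 - 56 ≡ 44; y = λ·(12 - 44) - 8 ≡ 1. → (44, 1)
12P: (44, 1) + (44, 46): same x and y₁ ≡ -y₂, so the sum is 𝒪.
12P = 𝒪, so the order is 12.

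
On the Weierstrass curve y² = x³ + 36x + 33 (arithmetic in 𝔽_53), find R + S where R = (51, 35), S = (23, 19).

(28, 16)

(51, 35) + (23, 19). λ = (19 - 35)/(23 - 51) ≡ 37/25 mod 53. 25⁻¹ ≡ 17 (mod 53), so λ ≡ 46.
  x = λ² - 51 - 23 = 2116 - 74 ≡ 28; y = λ·(51 - 28) - 35 ≡ 16. → (28, 16)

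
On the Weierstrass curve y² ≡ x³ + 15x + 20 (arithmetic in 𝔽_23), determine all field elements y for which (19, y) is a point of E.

x³ + 15x + 20 = 7164 ≡ 11 (mod 23).
11 is a non-residue mod 23; no y exists.

none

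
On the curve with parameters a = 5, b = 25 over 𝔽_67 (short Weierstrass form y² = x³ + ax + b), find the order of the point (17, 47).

2P: tangent at (17, 47): λ = (3·17² + 5)/(2·47) ≡ 1/27. 27⁻¹ ≡ 5 (mod 67) since 27·5 = 135 ≡ 1, so λ ≡ 1·5 ≡ 5.
  x = λ² - 17 - 17 = 25 - 34 ≡ 58; y = λ·(17 - 58) - 47 ≡ 16. → (58, 16)
3P: (58, 16) + (17, 47). λ = (47 - 16)/(17 - 58) ≡ 31/26 mod 67. 26⁻¹ ≡ 49 (mod 67) since 26·49 = 1274 ≡ 1, so λ ≡ 45.
  x = λ² - 58 - 17 = 2025 - 75 ≡ 7; y = λ·(58 - 7) - 16 ≡ 1. → (7, 1)
4P: (7, 1) + (17, 47). λ = (47 - 1)/(17 - 7) ≡ 46/10 mod 67. 10⁻¹ ≡ 47 (mod 67) since 10·47 = 470 ≡ 1, so λ ≡ 18.
  x = λ² - 7 - 17 = 324 - 24 ≡ 32; y = λ·(7 - 32) - 1 ≡ 18. → (32, 18)
5P: (32, 18) + (17, 47). λ = (47 - 18)/(17 - 32) ≡ 29/52 mod 67. 52⁻¹ ≡ 58 (mod 67), so λ ≡ 7.
  x = λ² - 32 - 17 = 49 - 49 ≡ 0; y = λ·(32 - 0) - 18 ≡ 5. → (0, 5)
6P: (0, 5) + (17, 47). λ = (47 - 5)/(17 - 0) ≡ 42/17 mod 67. 17⁻¹ ≡ 4 (mod 67), so λ ≡ 34.
  x = λ² - 0 - 17 = 1156 - 17 ≡ 0; y = λ·(0 - 0) - 5 ≡ 62. → (0, 62)
7P: (0, 62) + (17, 47). λ = (47 - 62)/(17 - 0) ≡ 52/17 mod 67. 17⁻¹ ≡ 4 (mod 67), so λ ≡ 7.
  x = λ² - 0 - 17 = 49 - 17 ≡ 32; y = λ·(0 - 32) - 62 ≡ 49. → (32, 49)
8P: (32, 49) + (17, 47). λ = (47 - 49)/(17 - 32) ≡ 65/52 mod 67. 52⁻¹ ≡ 58 (mod 67) since 52·58 = 3016 ≡ 1, so λ ≡ 18.
  x = λ² - 32 - 17 = 324 - 49 ≡ 7; y = λ·(32 - 7) - 49 ≡ 66. → (7, 66)
9P: (7, 66) + (17, 47). λ = (47 - 66)/(17 - 7) ≡ 48/10 mod 67. 10⁻¹ ≡ 47 (mod 67), so λ ≡ 45.
  x = λ² - 7 - 17 = 2025 - 24 ≡ 58; y = λ·(7 - 58) - 66 ≡ 51. → (58, 51)
10P: (58, 51) + (17, 47). λ = (47 - 51)/(17 - 58) ≡ 63/26 mod 67. 26⁻¹ ≡ 49 (mod 67), so λ ≡ 5.
  x = λ² - 58 - 17 = 25 - 75 ≡ 17; y = λ·(58 - 17) - 51 ≡ 20. → (17, 20)
11P: (17, 20) + (17, 47): same x and y₁ ≡ -y₂, so the sum is ∞.
11P = ∞, so the order is 11.

11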